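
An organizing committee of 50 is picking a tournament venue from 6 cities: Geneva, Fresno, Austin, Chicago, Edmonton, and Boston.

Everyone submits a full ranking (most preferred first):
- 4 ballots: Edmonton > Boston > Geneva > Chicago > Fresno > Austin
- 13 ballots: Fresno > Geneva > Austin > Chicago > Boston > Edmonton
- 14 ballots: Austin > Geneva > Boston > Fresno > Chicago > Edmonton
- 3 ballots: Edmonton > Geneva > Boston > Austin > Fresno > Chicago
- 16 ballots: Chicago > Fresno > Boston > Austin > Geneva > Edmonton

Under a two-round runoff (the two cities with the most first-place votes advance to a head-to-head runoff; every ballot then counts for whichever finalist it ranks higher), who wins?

Round 1 first-place votes: Geneva 0, Fresno 13, Austin 14, Chicago 16, Edmonton 7, Boston 0. Chicago and Austin advance.
Runoff: Chicago is ranked above Austin on 20 ballots, Austin above Chicago on 30.

Austin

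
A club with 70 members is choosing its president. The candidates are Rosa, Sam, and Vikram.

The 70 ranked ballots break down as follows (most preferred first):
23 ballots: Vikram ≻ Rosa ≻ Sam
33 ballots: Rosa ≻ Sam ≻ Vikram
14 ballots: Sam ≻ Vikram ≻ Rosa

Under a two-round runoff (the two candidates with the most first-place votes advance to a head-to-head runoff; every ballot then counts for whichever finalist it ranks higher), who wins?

Vikram

Round 1 first-place votes: Rosa 33, Sam 14, Vikram 23. Rosa and Vikram advance.
Runoff: Rosa is ranked above Vikram on 33 ballots, Vikram above Rosa on 37.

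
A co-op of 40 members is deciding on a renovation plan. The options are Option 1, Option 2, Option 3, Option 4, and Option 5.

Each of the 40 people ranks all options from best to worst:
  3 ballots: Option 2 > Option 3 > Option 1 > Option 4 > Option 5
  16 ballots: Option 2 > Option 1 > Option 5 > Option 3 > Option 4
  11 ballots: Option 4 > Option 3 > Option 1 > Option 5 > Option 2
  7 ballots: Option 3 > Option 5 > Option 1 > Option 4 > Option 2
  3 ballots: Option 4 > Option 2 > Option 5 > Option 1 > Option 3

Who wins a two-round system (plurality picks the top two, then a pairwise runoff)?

Round 1 first-place votes: Option 1 0, Option 2 19, Option 3 7, Option 4 14, Option 5 0. Option 2 and Option 4 advance.
Runoff: Option 2 is ranked above Option 4 on 19 ballots, Option 4 above Option 2 on 21.

Option 4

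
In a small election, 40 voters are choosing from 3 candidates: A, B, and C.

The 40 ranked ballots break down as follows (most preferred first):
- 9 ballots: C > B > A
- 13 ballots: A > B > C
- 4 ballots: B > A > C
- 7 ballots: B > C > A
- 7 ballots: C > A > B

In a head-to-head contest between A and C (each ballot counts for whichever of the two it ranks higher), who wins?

A is ranked above C on 17 ballots; C above A on 23.

C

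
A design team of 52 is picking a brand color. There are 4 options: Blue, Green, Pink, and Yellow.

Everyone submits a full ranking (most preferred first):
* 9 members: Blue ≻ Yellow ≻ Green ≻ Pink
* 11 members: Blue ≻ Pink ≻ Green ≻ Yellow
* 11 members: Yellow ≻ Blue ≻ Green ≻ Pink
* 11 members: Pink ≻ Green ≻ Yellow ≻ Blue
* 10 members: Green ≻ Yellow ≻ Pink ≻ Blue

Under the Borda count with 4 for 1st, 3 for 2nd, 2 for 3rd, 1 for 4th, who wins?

Green

Blue: 9×4 + 11×4 + 11×3 + 11×1 + 10×1 = 134
Green: 9×2 + 11×2 + 11×2 + 11×3 + 10×4 = 135
Pink: 9×1 + 11×3 + 11×1 + 11×4 + 10×2 = 117
Yellow: 9×3 + 11×1 + 11×4 + 11×2 + 10×3 = 134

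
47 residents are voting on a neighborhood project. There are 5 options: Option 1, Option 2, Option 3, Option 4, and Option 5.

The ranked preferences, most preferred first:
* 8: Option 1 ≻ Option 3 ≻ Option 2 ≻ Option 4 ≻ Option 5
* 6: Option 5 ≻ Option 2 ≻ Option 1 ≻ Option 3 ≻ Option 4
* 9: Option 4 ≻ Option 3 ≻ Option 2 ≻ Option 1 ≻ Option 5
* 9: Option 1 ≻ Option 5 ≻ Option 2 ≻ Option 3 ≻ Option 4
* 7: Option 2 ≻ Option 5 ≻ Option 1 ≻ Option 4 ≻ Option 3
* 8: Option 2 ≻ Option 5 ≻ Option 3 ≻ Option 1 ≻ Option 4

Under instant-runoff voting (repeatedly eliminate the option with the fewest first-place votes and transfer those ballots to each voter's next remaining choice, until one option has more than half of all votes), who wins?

Round 1: Option 1 17, Option 2 15, Option 3 0, Option 4 9, Option 5 6. Option 3 eliminated.
Round 2: Option 1 17, Option 2 15, Option 4 9, Option 5 6. Option 5 eliminated.
Round 3: Option 1 17, Option 2 21, Option 4 9. Option 4 eliminated.
Round 4: Option 1 17, Option 2 30. Option 2 has a majority (≥24).

Option 2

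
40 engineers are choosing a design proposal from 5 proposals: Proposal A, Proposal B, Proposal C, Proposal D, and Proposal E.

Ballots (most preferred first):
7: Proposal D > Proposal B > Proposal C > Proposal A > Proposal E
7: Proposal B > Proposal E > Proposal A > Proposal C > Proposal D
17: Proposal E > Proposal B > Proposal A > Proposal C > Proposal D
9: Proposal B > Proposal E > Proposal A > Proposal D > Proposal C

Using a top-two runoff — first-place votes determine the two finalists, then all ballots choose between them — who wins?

Proposal B

Round 1 first-place votes: Proposal A 0, Proposal B 16, Proposal C 0, Proposal D 7, Proposal E 17. Proposal E and Proposal B advance.
Runoff: Proposal E is ranked above Proposal B on 17 ballots, Proposal B above Proposal E on 23.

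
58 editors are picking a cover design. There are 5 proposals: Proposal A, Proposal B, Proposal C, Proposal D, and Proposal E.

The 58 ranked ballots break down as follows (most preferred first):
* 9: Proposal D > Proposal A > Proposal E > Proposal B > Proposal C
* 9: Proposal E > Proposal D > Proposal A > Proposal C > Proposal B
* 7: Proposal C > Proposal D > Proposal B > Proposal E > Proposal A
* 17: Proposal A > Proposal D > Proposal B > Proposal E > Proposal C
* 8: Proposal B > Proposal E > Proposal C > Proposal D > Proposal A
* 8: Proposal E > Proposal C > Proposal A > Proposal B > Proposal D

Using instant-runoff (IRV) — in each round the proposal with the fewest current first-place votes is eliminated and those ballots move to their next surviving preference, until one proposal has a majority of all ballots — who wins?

Round 1: Proposal A 17, Proposal B 8, Proposal C 7, Proposal D 9, Proposal E 17. Proposal C eliminated.
Round 2: Proposal A 17, Proposal B 8, Proposal D 16, Proposal E 17. Proposal B eliminated.
Round 3: Proposal A 17, Proposal D 16, Proposal E 25. Proposal D eliminated.
Round 4: Proposal A 26, Proposal E 32. Proposal E has a majority (≥30).

Proposal E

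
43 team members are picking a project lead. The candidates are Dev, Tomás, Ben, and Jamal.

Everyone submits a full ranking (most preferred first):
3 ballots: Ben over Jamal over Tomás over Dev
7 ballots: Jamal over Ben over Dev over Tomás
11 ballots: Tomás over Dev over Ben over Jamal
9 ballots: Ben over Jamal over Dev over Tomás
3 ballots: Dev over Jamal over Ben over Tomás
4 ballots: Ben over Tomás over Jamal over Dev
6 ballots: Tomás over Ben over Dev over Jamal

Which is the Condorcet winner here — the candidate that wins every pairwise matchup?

Ben

Ben vs Dev: 29–14
Ben vs Tomás: 26–17
Ben vs Jamal: 33–10
Ben beats every other candidate.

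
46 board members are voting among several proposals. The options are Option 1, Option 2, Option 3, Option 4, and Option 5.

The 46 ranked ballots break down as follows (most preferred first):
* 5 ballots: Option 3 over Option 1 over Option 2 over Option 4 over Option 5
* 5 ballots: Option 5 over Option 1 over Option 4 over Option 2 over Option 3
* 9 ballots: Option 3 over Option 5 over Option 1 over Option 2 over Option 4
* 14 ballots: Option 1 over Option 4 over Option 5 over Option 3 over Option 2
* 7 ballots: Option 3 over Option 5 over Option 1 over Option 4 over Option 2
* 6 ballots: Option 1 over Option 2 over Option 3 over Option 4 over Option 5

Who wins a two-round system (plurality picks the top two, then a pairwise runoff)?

Option 1

Round 1 first-place votes: Option 1 20, Option 2 0, Option 3 21, Option 4 0, Option 5 5. Option 3 and Option 1 advance.
Runoff: Option 3 is ranked above Option 1 on 21 ballots, Option 1 above Option 3 on 25.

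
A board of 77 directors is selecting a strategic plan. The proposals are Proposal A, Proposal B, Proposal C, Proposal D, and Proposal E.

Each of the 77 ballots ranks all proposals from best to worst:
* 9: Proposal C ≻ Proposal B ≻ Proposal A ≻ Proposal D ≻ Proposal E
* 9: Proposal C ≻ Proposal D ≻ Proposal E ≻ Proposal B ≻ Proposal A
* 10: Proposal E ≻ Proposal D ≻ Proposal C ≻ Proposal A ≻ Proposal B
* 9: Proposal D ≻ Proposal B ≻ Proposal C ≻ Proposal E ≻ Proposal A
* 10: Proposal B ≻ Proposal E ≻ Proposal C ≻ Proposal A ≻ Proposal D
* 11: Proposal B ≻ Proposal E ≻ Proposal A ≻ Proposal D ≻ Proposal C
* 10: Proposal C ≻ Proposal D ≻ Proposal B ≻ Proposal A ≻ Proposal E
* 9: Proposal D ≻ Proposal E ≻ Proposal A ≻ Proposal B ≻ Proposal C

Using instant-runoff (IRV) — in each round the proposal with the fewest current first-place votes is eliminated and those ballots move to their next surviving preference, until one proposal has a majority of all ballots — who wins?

Round 1: Proposal A 0, Proposal B 21, Proposal C 28, Proposal D 18, Proposal E 10. Proposal A eliminated.
Round 2: Proposal B 21, Proposal C 28, Proposal D 18, Proposal E 10. Proposal E eliminated.
Round 3: Proposal B 21, Proposal C 28, Proposal D 28. Proposal B eliminated.
Round 4: Proposal C 38, Proposal D 39. Proposal D has a majority (≥39).

Proposal D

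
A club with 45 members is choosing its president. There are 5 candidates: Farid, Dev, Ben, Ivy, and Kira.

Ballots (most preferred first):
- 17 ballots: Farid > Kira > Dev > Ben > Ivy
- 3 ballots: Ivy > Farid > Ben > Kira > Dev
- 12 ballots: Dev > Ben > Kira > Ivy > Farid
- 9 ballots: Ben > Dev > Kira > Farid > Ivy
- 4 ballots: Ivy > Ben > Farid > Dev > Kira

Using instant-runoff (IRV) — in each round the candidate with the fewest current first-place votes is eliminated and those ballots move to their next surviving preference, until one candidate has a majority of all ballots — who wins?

Ben

Round 1: Farid 17, Dev 12, Ben 9, Ivy 7, Kira 0. Kira eliminated.
Round 2: Farid 17, Dev 12, Ben 9, Ivy 7. Ivy eliminated.
Round 3: Farid 20, Dev 12, Ben 13. Dev eliminated.
Round 4: Farid 20, Ben 25. Ben has a majority (≥23).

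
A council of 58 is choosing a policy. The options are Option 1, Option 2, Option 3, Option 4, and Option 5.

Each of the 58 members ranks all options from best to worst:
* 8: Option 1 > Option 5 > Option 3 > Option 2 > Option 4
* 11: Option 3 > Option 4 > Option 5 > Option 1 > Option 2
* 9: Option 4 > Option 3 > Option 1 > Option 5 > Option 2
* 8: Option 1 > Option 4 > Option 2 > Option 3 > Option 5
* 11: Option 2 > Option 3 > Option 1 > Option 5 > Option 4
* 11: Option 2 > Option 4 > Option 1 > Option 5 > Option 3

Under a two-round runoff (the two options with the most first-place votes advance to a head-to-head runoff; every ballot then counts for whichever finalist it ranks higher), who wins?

Option 1

Round 1 first-place votes: Option 1 16, Option 2 22, Option 3 11, Option 4 9, Option 5 0. Option 2 and Option 1 advance.
Runoff: Option 2 is ranked above Option 1 on 22 ballots, Option 1 above Option 2 on 36.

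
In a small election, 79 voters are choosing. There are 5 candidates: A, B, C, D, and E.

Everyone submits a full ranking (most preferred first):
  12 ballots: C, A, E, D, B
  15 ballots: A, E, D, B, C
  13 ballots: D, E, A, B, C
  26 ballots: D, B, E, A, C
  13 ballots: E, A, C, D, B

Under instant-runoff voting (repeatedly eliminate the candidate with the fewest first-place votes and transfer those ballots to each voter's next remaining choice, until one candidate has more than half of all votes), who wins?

A

Round 1: A 15, B 0, C 12, D 39, E 13. B eliminated.
Round 2: A 15, C 12, D 39, E 13. C eliminated.
Round 3: A 27, D 39, E 13. E eliminated.
Round 4: A 40, D 39. A has a majority (≥40).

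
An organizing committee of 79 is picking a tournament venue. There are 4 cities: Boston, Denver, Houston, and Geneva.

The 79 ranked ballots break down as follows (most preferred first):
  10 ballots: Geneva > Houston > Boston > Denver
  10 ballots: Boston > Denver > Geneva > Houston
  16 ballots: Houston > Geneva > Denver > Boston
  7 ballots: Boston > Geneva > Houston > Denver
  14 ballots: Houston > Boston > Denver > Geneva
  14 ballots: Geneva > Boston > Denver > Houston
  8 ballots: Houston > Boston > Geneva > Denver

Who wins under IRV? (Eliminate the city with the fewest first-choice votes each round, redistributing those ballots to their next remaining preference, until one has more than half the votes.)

Round 1: Boston 17, Denver 0, Houston 38, Geneva 24. Denver eliminated.
Round 2: Boston 17, Houston 38, Geneva 24. Boston eliminated.
Round 3: Houston 38, Geneva 41. Geneva has a majority (≥40).

Geneva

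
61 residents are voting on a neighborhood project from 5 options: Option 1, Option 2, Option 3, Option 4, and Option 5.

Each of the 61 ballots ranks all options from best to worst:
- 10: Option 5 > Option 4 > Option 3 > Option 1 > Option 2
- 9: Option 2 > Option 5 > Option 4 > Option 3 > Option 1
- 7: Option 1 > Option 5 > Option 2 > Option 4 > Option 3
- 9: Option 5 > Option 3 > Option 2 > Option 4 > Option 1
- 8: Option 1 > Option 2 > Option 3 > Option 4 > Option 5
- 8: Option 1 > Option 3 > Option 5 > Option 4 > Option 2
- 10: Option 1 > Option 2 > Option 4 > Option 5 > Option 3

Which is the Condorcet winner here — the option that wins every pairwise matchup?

Option 1 vs Option 2: 43–18
Option 1 vs Option 3: 33–28
Option 1 vs Option 4: 33–28
Option 1 vs Option 5: 33–28
Option 1 beats every other option.

Option 1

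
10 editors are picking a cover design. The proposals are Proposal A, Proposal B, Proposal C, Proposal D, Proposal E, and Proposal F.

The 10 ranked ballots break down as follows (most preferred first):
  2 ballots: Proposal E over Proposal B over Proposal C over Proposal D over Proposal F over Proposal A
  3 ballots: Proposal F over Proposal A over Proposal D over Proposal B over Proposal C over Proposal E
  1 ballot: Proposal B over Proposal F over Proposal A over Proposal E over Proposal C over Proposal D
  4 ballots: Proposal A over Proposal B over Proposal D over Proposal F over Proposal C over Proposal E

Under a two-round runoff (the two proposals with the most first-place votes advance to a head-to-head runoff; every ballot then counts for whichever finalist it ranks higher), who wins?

Proposal F

Round 1 first-place votes: Proposal A 4, Proposal B 1, Proposal C 0, Proposal D 0, Proposal E 2, Proposal F 3. Proposal A and Proposal F advance.
Runoff: Proposal A is ranked above Proposal F on 4 ballots, Proposal F above Proposal A on 6.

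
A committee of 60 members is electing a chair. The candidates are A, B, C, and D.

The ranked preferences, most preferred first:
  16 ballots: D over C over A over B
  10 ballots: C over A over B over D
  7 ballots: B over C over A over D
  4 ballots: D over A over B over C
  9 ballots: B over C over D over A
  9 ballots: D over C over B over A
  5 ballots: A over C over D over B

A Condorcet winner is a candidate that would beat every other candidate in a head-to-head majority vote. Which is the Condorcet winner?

C vs A: 51–9
C vs B: 40–20
C vs D: 31–29
C beats every other candidate.

C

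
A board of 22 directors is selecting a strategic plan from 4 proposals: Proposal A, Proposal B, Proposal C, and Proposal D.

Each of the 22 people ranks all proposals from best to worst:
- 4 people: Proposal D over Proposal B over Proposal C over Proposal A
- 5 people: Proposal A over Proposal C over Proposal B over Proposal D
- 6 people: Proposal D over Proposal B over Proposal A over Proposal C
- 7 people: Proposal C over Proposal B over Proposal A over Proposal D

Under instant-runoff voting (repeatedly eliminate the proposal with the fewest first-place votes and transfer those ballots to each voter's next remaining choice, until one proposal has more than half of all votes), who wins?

Round 1: Proposal A 5, Proposal B 0, Proposal C 7, Proposal D 10. Proposal B eliminated.
Round 2: Proposal A 5, Proposal C 7, Proposal D 10. Proposal A eliminated.
Round 3: Proposal C 12, Proposal D 10. Proposal C has a majority (≥12).

Proposal C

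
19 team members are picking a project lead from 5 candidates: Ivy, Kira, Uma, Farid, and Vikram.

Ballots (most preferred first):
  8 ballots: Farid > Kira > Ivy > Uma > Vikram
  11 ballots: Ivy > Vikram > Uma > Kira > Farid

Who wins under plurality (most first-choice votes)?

First-place votes: Ivy 11, Kira 0, Uma 0, Farid 8, Vikram 0.

Ivy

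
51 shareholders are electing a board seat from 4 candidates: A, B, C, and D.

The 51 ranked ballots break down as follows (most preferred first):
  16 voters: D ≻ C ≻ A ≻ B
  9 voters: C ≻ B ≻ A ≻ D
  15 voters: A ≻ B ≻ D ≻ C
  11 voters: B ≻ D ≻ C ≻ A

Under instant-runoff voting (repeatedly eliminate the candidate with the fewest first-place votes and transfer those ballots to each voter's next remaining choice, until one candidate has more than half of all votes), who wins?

B

Round 1: A 15, B 11, C 9, D 16. C eliminated.
Round 2: A 15, B 20, D 16. A eliminated.
Round 3: B 35, D 16. B has a majority (≥26).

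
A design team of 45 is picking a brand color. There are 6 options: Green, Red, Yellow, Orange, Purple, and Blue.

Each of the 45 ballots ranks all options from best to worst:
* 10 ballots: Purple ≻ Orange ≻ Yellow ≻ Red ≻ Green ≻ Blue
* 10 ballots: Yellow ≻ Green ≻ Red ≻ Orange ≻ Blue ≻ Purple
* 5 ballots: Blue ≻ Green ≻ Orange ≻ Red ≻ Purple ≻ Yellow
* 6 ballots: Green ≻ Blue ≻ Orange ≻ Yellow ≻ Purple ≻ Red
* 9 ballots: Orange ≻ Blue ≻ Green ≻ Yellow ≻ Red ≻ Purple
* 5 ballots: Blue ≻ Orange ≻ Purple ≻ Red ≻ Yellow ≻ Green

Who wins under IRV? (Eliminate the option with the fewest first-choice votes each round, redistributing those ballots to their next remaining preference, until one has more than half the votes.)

Round 1: Green 6, Red 0, Yellow 10, Orange 9, Purple 10, Blue 10. Red eliminated.
Round 2: Green 6, Yellow 10, Orange 9, Purple 10, Blue 10. Green eliminated.
Round 3: Yellow 10, Orange 9, Purple 10, Blue 16. Orange eliminated.
Round 4: Yellow 10, Purple 10, Blue 25. Blue has a majority (≥23).

Blue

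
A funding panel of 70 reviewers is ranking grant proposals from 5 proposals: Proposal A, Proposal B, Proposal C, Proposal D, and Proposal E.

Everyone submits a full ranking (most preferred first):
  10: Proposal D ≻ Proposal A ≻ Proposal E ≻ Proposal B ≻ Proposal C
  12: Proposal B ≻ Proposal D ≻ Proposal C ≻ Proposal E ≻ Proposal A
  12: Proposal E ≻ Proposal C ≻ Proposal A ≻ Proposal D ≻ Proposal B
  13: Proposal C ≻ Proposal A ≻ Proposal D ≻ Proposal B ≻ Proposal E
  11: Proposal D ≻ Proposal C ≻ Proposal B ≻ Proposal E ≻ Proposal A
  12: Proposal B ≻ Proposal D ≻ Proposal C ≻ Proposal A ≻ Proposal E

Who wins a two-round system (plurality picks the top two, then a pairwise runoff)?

Round 1 first-place votes: Proposal A 0, Proposal B 24, Proposal C 13, Proposal D 21, Proposal E 12. Proposal B and Proposal D advance.
Runoff: Proposal B is ranked above Proposal D on 24 ballots, Proposal D above Proposal B on 46.

Proposal D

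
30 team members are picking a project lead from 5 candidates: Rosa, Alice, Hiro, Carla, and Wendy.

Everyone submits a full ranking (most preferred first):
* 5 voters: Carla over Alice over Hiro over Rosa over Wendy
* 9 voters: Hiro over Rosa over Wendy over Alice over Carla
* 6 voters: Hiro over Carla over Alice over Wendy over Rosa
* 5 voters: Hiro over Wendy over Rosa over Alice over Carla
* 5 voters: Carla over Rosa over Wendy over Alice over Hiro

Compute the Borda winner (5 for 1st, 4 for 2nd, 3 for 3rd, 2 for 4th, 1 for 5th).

Hiro

Rosa: 5×2 + 9×4 + 6×1 + 5×3 + 5×4 = 87
Alice: 5×4 + 9×2 + 6×3 + 5×2 + 5×2 = 76
Hiro: 5×3 + 9×5 + 6×5 + 5×5 + 5×1 = 120
Carla: 5×5 + 9×1 + 6×4 + 5×1 + 5×5 = 88
Wendy: 5×1 + 9×3 + 6×2 + 5×4 + 5×3 = 79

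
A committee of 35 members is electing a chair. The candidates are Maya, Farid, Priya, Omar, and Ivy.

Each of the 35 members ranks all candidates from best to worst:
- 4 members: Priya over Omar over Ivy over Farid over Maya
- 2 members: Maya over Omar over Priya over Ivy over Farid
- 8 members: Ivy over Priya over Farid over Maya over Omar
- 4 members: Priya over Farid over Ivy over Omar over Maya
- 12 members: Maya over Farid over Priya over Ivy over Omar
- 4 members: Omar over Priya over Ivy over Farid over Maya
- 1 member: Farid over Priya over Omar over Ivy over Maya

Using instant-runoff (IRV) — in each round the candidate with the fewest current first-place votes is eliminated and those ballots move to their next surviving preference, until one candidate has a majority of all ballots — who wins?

Priya

Round 1: Maya 14, Farid 1, Priya 8, Omar 4, Ivy 8. Farid eliminated.
Round 2: Maya 14, Priya 9, Omar 4, Ivy 8. Omar eliminated.
Round 3: Maya 14, Priya 13, Ivy 8. Ivy eliminated.
Round 4: Maya 14, Priya 21. Priya has a majority (≥18).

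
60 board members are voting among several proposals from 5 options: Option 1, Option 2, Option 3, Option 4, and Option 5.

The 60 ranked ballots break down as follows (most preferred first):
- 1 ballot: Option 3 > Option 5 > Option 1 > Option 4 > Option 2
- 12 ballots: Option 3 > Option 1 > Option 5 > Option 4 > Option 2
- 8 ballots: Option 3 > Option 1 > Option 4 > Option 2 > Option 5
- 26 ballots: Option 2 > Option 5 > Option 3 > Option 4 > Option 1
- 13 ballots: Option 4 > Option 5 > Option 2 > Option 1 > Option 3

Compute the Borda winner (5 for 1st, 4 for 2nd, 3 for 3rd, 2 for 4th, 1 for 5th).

Option 1: 1×3 + 12×4 + 8×4 + 26×1 + 13×2 = 135
Option 2: 1×1 + 12×1 + 8×2 + 26×5 + 13×3 = 198
Option 3: 1×5 + 12×5 + 8×5 + 26×3 + 13×1 = 196
Option 4: 1×2 + 12×2 + 8×3 + 26×2 + 13×5 = 167
Option 5: 1×4 + 12×3 + 8×1 + 26×4 + 13×4 = 204

Option 5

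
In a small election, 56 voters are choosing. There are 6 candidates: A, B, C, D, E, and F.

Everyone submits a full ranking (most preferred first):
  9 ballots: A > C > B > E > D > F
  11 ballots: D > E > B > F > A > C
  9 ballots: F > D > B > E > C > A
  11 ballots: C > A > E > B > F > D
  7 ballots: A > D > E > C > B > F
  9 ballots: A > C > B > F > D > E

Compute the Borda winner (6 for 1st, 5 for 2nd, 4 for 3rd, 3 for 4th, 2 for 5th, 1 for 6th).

A: 9×6 + 11×2 + 9×1 + 11×5 + 7×6 + 9×6 = 236
B: 9×4 + 11×4 + 9×4 + 11×3 + 7×2 + 9×4 = 199
C: 9×5 + 11×1 + 9×2 + 11×6 + 7×3 + 9×5 = 206
D: 9×2 + 11×6 + 9×5 + 11×1 + 7×5 + 9×2 = 193
E: 9×3 + 11×5 + 9×3 + 11×4 + 7×4 + 9×1 = 190
F: 9×1 + 11×3 + 9×6 + 11×2 + 7×1 + 9×3 = 152

A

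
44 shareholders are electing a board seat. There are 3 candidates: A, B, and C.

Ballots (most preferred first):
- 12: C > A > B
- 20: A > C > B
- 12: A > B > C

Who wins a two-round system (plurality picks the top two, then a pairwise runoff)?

A

Round 1 first-place votes: A 32, B 0, C 12. A and C advance.
Runoff: A is ranked above C on 32 ballots, C above A on 12.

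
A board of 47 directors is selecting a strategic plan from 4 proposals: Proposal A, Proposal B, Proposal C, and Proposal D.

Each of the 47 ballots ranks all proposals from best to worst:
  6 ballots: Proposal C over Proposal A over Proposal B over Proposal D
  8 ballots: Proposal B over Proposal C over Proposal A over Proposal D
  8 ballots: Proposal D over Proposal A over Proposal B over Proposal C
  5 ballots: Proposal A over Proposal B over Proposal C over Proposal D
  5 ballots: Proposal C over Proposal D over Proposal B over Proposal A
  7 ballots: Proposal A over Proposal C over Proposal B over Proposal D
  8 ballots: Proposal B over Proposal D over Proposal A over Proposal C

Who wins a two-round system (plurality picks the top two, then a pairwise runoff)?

Proposal A

Round 1 first-place votes: Proposal A 12, Proposal B 16, Proposal C 11, Proposal D 8. Proposal B and Proposal A advance.
Runoff: Proposal B is ranked above Proposal A on 21 ballots, Proposal A above Proposal B on 26.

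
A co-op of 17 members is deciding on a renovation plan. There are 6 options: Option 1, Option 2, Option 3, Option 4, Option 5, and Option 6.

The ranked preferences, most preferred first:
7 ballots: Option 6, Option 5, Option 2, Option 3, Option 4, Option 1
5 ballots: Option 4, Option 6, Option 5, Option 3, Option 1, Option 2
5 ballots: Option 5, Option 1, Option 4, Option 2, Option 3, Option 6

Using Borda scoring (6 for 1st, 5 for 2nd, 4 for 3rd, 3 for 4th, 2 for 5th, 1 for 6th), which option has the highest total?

Option 1: 7×1 + 5×2 + 5×5 = 42
Option 2: 7×4 + 5×1 + 5×3 = 48
Option 3: 7×3 + 5×3 + 5×2 = 46
Option 4: 7×2 + 5×6 + 5×4 = 64
Option 5: 7×5 + 5×4 + 5×6 = 85
Option 6: 7×6 + 5×5 + 5×1 = 72

Option 5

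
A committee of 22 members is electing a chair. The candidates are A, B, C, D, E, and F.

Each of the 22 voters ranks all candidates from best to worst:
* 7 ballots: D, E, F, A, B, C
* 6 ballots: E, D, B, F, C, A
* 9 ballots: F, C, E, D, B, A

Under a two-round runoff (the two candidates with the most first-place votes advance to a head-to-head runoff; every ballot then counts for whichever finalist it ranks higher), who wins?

D

Round 1 first-place votes: A 0, B 0, C 0, D 7, E 6, F 9. F and D advance.
Runoff: F is ranked above D on 9 ballots, D above F on 13.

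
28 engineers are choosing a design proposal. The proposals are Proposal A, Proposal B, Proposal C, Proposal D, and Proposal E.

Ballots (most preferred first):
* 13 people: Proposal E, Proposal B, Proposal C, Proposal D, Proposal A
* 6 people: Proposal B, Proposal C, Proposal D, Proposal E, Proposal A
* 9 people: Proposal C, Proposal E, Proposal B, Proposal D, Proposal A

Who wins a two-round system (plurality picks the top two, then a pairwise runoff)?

Proposal C

Round 1 first-place votes: Proposal A 0, Proposal B 6, Proposal C 9, Proposal D 0, Proposal E 13. Proposal E and Proposal C advance.
Runoff: Proposal E is ranked above Proposal C on 13 ballots, Proposal C above Proposal E on 15.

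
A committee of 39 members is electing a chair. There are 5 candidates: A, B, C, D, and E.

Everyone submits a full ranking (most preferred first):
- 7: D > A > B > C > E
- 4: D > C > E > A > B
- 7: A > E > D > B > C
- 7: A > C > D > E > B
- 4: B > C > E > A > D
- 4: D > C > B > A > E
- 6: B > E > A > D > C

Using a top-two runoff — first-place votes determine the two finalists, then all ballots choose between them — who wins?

A

Round 1 first-place votes: A 14, B 10, C 0, D 15, E 0. D and A advance.
Runoff: D is ranked above A on 15 ballots, A above D on 24.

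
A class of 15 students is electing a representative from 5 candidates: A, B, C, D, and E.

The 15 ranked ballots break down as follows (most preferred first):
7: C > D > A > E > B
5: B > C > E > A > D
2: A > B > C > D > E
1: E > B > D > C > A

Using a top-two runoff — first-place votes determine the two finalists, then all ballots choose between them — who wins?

Round 1 first-place votes: A 2, B 5, C 7, D 0, E 1. C and B advance.
Runoff: C is ranked above B on 7 ballots, B above C on 8.

B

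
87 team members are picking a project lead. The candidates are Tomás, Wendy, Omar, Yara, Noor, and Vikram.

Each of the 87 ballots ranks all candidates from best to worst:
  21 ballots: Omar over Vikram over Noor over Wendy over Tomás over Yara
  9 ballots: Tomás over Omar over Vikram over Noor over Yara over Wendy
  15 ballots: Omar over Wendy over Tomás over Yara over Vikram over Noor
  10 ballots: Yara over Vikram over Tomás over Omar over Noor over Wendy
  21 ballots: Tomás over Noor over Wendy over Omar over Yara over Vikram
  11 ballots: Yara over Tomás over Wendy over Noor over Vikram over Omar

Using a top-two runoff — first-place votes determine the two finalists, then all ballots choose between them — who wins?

Round 1 first-place votes: Tomás 30, Wendy 0, Omar 36, Yara 21, Noor 0, Vikram 0. Omar and Tomás advance.
Runoff: Omar is ranked above Tomás on 36 ballots, Tomás above Omar on 51.

Tomás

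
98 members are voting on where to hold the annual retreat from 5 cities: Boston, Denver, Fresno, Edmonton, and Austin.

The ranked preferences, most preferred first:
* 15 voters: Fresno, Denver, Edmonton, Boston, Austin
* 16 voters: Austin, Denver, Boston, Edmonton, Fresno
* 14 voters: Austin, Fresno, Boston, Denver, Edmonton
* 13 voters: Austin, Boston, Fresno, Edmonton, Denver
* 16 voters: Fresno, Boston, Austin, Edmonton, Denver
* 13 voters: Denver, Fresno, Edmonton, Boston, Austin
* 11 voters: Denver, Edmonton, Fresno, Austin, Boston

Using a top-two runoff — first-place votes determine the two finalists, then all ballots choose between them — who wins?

Fresno

Round 1 first-place votes: Boston 0, Denver 24, Fresno 31, Edmonton 0, Austin 43. Austin and Fresno advance.
Runoff: Austin is ranked above Fresno on 43 ballots, Fresno above Austin on 55.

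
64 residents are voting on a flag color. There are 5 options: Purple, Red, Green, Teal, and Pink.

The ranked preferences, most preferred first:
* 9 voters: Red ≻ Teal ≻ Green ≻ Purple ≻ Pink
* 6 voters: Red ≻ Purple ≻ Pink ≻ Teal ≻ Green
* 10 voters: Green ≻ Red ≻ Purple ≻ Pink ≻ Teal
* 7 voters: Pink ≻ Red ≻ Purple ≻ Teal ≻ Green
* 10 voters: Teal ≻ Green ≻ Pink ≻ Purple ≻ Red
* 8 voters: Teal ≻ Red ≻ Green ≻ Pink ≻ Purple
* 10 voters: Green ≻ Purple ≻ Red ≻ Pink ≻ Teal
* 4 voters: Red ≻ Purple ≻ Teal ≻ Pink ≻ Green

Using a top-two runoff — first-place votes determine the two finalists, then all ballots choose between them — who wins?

Round 1 first-place votes: Purple 0, Red 19, Green 20, Teal 18, Pink 7. Green and Red advance.
Runoff: Green is ranked above Red on 30 ballots, Red above Green on 34.

Red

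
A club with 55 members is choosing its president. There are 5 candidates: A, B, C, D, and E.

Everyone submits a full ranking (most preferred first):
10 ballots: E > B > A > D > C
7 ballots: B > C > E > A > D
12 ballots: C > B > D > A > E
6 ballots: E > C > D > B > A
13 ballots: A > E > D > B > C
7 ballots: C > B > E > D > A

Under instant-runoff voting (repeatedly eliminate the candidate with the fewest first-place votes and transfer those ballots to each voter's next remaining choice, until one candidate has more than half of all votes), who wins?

Round 1: A 13, B 7, C 19, D 0, E 16. D eliminated.
Round 2: A 13, B 7, C 19, E 16. B eliminated.
Round 3: A 13, C 26, E 16. A eliminated.
Round 4: C 26, E 29. E has a majority (≥28).

E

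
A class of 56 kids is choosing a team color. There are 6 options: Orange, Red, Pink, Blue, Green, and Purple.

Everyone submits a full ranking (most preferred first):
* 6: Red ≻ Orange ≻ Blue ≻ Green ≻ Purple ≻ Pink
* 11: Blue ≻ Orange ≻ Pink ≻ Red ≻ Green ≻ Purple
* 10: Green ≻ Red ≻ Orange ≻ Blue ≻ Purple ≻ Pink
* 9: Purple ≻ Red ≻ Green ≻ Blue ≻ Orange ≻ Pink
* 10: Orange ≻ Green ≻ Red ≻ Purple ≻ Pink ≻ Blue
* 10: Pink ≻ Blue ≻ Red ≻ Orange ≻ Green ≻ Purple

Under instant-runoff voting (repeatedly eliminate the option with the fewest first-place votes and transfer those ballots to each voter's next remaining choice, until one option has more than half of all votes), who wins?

Round 1: Orange 10, Red 6, Pink 10, Blue 11, Green 10, Purple 9. Red eliminated.
Round 2: Orange 16, Pink 10, Blue 11, Green 10, Purple 9. Purple eliminated.
Round 3: Orange 16, Pink 10, Blue 11, Green 19. Pink eliminated.
Round 4: Orange 16, Blue 21, Green 19. Orange eliminated.
Round 5: Blue 27, Green 29. Green has a majority (≥29).

Green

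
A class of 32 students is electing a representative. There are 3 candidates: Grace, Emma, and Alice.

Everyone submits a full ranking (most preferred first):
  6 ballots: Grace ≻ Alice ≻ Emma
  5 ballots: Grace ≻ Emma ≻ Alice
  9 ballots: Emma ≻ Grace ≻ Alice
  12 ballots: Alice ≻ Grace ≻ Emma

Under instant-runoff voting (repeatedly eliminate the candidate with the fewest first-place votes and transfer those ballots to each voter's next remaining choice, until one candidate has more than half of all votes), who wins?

Round 1: Grace 11, Emma 9, Alice 12. Emma eliminated.
Round 2: Grace 20, Alice 12. Grace has a majority (≥17).

Grace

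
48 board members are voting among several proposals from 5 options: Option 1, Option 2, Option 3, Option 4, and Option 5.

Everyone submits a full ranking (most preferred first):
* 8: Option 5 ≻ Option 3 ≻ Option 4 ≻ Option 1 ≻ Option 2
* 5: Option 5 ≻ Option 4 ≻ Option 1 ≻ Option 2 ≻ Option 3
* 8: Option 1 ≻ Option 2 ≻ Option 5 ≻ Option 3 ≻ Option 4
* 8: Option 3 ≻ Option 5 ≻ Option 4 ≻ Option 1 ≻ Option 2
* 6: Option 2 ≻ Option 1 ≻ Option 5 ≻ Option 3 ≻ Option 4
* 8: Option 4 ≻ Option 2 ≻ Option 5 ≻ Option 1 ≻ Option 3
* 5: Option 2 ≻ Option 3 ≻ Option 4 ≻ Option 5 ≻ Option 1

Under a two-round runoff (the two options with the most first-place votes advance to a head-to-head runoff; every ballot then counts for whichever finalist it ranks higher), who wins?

Option 2

Round 1 first-place votes: Option 1 8, Option 2 11, Option 3 8, Option 4 8, Option 5 13. Option 5 and Option 2 advance.
Runoff: Option 5 is ranked above Option 2 on 21 ballots, Option 2 above Option 5 on 27.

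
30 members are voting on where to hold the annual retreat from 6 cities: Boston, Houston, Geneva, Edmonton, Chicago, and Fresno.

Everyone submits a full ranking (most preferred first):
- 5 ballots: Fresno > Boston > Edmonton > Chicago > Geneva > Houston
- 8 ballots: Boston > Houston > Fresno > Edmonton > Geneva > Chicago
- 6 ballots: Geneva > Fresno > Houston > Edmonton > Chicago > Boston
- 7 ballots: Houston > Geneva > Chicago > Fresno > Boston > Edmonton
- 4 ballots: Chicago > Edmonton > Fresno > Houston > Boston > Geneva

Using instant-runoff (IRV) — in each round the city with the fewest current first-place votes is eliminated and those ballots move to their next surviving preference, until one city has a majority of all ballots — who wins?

Round 1: Boston 8, Houston 7, Geneva 6, Edmonton 0, Chicago 4, Fresno 5. Edmonton eliminated.
Round 2: Boston 8, Houston 7, Geneva 6, Chicago 4, Fresno 5. Chicago eliminated.
Round 3: Boston 8, Houston 7, Geneva 6, Fresno 9. Geneva eliminated.
Round 4: Boston 8, Houston 7, Fresno 15. Houston eliminated.
Round 5: Boston 8, Fresno 22. Fresno has a majority (≥16).

Fresno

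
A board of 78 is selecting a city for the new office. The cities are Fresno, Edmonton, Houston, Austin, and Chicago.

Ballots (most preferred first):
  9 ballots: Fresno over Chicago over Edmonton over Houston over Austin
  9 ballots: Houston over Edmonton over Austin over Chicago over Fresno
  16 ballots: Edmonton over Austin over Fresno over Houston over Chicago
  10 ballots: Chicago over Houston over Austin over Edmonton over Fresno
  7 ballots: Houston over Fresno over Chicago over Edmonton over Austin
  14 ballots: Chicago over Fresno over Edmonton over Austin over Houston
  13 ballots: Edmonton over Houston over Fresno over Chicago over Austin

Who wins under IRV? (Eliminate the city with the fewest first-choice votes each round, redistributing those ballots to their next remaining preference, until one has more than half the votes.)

Chicago

Round 1: Fresno 9, Edmonton 29, Houston 16, Austin 0, Chicago 24. Austin eliminated.
Round 2: Fresno 9, Edmonton 29, Houston 16, Chicago 24. Fresno eliminated.
Round 3: Edmonton 29, Houston 16, Chicago 33. Houston eliminated.
Round 4: Edmonton 38, Chicago 40. Chicago has a majority (≥40).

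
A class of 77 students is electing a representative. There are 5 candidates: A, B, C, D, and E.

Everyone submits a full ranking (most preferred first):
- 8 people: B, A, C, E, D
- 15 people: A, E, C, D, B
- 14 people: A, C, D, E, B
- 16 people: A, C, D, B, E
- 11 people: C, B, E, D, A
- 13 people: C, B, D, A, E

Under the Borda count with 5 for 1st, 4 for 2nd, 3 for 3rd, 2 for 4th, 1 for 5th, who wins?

A: 8×4 + 15×5 + 14×5 + 16×5 + 11×1 + 13×2 = 294
B: 8×5 + 15×1 + 14×1 + 16×2 + 11×4 + 13×4 = 197
C: 8×3 + 15×3 + 14×4 + 16×4 + 11×5 + 13×5 = 309
D: 8×1 + 15×2 + 14×3 + 16×3 + 11×2 + 13×3 = 189
E: 8×2 + 15×4 + 14×2 + 16×1 + 11×3 + 13×1 = 166

C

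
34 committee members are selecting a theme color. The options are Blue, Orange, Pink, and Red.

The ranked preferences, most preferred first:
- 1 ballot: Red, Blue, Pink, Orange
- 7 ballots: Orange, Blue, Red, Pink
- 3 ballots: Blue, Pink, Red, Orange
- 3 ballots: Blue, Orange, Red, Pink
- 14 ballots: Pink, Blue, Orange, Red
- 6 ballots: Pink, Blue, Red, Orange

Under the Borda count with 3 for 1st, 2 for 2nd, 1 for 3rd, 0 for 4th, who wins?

Blue

Blue: 1×2 + 7×2 + 3×3 + 3×3 + 14×2 + 6×2 = 74
Orange: 1×0 + 7×3 + 3×0 + 3×2 + 14×1 + 6×0 = 41
Pink: 1×1 + 7×0 + 3×2 + 3×0 + 14×3 + 6×3 = 67
Red: 1×3 + 7×1 + 3×1 + 3×1 + 14×0 + 6×1 = 22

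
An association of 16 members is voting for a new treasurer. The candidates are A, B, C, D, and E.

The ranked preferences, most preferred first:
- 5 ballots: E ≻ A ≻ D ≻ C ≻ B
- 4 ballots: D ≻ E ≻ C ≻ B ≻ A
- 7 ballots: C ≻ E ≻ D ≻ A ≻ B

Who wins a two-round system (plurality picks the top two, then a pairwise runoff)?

Round 1 first-place votes: A 0, B 0, C 7, D 4, E 5. C and E advance.
Runoff: C is ranked above E on 7 ballots, E above C on 9.

E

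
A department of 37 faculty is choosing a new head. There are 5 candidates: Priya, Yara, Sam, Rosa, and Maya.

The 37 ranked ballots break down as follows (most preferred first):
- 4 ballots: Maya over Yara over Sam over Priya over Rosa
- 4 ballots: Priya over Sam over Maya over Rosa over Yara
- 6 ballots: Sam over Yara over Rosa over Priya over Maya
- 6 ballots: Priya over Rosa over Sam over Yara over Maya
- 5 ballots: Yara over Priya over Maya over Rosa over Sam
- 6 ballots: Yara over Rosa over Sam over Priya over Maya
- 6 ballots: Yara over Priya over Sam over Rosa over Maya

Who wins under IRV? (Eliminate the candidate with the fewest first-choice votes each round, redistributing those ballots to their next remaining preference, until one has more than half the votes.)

Yara

Round 1: Priya 10, Yara 17, Sam 6, Rosa 0, Maya 4. Rosa eliminated.
Round 2: Priya 10, Yara 17, Sam 6, Maya 4. Maya eliminated.
Round 3: Priya 10, Yara 21, Sam 6. Yara has a majority (≥19).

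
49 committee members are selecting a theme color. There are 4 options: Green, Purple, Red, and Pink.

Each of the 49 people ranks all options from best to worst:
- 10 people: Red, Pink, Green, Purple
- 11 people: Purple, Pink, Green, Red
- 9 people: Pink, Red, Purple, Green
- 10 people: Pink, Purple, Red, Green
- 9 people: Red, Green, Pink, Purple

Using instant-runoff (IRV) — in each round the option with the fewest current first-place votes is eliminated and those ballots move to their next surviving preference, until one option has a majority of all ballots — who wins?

Round 1: Green 0, Purple 11, Red 19, Pink 19. Green eliminated.
Round 2: Purple 11, Red 19, Pink 19. Purple eliminated.
Round 3: Red 19, Pink 30. Pink has a majority (≥25).

Pink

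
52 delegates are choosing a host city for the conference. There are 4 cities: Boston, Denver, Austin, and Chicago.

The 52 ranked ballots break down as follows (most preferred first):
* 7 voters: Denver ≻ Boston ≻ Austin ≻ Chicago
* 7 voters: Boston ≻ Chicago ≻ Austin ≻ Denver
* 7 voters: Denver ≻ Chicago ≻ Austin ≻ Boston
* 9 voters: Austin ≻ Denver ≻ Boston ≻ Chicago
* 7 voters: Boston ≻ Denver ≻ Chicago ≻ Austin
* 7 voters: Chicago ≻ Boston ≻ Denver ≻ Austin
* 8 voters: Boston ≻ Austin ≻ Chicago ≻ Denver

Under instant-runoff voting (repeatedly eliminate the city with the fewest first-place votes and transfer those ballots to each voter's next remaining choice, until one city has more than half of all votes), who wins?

Round 1: Boston 22, Denver 14, Austin 9, Chicago 7. Chicago eliminated.
Round 2: Boston 29, Denver 14, Austin 9. Boston has a majority (≥27).

Boston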